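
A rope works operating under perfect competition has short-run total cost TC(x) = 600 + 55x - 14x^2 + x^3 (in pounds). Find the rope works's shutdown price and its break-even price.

Shutdown price = min AVC. AVC = 55 - 14x + x^2, with vertex at x = 7 and minimum £6.
ATC = 600/x + 55 - 14x + x^2. Setting dATC/dx = −600/x^2 − 14 + 2x = 0 gives x = 10 (since 2·10^3 − 14·10^2 = 600).
min ATC = 600/10 + 55 − 14·10 + 10^2 = £75. That is the break-even price.
For £6 ≤ P < £75 the firm produces at a loss; below £6 it shuts down.

Shutdown price = £6; break-even price = £75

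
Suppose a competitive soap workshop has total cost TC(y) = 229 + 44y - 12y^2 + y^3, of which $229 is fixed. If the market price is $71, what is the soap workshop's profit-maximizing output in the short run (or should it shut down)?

Produce at y = 9

Variable cost is VC = 44y - 12y^2 + y^3, so AVC = VC/y = 44 - 12y + y^2 and MC = dTC/dy = 44 - 24y + 3y^2.
The AVC parabola has its vertex at y = 12/2 = 6, where AVC = 44 - 12·6 + 6^2 = $8.
P = $71 exceeds min AVC = $8, so the firm stays open.
P = MC gives -27 - 24y + 3y^2 = 0, with roots -1 and 9. Take the larger (rising MC): y* = 9.
Check: AVC at y = 9 is $17 ≤ P, so revenue covers variable cost.
Profit = P·y − TC = 71·9 − 382 = $257.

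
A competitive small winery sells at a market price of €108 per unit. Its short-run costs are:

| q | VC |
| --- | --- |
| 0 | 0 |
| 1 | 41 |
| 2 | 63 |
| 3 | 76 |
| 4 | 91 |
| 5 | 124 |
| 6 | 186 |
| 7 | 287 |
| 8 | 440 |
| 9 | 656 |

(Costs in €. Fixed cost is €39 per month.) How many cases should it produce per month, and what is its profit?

q = 7; profit = €430

Compute π = P·q − TC at each output: q=0: -39; q=1: 28; q=2: 114; q=3: 209; q=4: 302; q=5: 377; q=6: 423; q=7: 430; q=8: 385; q=9: 277.
Profit is maximized at q = 7. AVC there is 287/7 = €41 ≤ P, so producing beats shutting down (which would give -€39).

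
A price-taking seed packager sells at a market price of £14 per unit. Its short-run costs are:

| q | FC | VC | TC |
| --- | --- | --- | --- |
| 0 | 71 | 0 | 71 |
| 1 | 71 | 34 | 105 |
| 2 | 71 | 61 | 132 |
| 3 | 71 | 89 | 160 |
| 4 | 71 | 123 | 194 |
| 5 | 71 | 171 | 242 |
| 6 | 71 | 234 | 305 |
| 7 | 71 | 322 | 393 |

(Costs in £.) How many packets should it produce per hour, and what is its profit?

Profit at each row (π = 14q − TC): q=0: -71; q=1: -91; q=2: -104; q=3: -118; q=4: -138; q=5: -172; q=6: -221; q=7: -295.
Profit is highest at q = 0. Equivalently, the lowest AVC in the table is 89/3 ≈ £29.67 at q = 3, and P = £14 falls below it — price never covers variable cost, so the firm shuts down and loses only its fixed cost.

q = 0 (shut down); profit = -£71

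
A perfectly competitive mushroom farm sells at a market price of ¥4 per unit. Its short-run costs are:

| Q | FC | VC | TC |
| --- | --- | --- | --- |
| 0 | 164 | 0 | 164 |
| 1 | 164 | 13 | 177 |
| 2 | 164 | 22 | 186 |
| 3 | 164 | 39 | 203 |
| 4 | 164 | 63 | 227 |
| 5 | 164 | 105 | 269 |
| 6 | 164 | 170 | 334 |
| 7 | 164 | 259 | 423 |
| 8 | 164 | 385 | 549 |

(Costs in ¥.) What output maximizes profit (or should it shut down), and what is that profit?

Compute π = P·Q − TC at each output: Q=0: -164; Q=1: -173; Q=2: -178; Q=3: -191; Q=4: -211; Q=5: -249; Q=6: -310; Q=7: -395; Q=8: -517.
Profit is highest at Q = 0. Equivalently, the lowest AVC in the table is 22/2 ≈ ¥11 at Q = 2, and P = ¥4 falls below it — price never covers variable cost, so the firm shuts down and loses only its fixed cost.

Q = 0 (shut down); profit = -¥164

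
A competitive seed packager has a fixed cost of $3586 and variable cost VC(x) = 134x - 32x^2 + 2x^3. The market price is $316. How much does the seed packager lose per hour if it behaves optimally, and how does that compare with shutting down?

AVC = 134 - 32x + 2x^2 has its minimum $6 at x = 8; price $316 clears that bar, so the firm operates.
MC = 134 - 64x + 6x^2. Setting P = MC and taking the root on the rising branch gives x* = 13.
TR = 316·13 = 4108. TC = 3586 + 728 = 4314. Profit = 4108 − 4314 = -$206.
That loss of $206 beats the $3586 the firm would lose by shutting down; producing recovers $3380 of fixed cost.

Profit = -$206 at x = 13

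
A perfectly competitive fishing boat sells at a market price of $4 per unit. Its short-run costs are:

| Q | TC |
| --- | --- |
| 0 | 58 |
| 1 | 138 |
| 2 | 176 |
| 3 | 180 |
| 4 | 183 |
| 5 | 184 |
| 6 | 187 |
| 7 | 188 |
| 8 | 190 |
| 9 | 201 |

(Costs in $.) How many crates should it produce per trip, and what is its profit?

Q = 0 (shut down); profit = -$58

Tabulate TR − TC: Q=0: -58; Q=1: -134; Q=2: -168; Q=3: -168; Q=4: -167; Q=5: -164; Q=6: -163; Q=7: -160; Q=8: -158; Q=9: -165.
Profit is highest at Q = 0. Equivalently, the lowest AVC in the table is 143/9 ≈ $15.89 at Q = 9, and P = $4 falls below it — price never covers variable cost, so the firm shuts down and loses only its fixed cost.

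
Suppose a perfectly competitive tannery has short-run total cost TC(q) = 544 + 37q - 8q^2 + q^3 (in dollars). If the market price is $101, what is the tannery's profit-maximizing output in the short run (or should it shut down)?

From TC, MC = TC'(q) = 37 - 16q + 3q^2 and AVC = VC/q = 37 - 8q + q^2.
AVC is minimized where dAVC/dq = -8 + 2q = 0, at q = 4; min AVC = 37 - 8·4 + 4^2 = $21.
P = $101 exceeds min AVC = $21, so the firm stays open.
P = MC gives -64 - 16q + 3q^2 = 0, with roots -8/3 and 8. Take the larger (rising MC): q* = 8.
Check: AVC at q = 8 is $37 ≤ P, so revenue covers variable cost.
Profit = P·q − TC = 101·8 − 840 = -$32, a loss, but smaller than the $544 fixed cost the firm would lose by shutting down.

Produce at q = 8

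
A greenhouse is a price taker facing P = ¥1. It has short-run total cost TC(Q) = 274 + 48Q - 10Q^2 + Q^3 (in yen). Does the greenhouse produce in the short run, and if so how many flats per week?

Shut down

From TC, MC = TC'(Q) = 48 - 20Q + 3Q^2 and AVC = VC/Q = 48 - 10Q + Q^2.
AVC hits its minimum where MC = AVC, at Q = 5, giving min AVC = 48 - 10·5 + 5^2 = ¥23.
Since P = ¥1 < min AVC = ¥23, price fails to cover variable cost at any output.
Best response: produce nothing and absorb the ¥274 fixed cost.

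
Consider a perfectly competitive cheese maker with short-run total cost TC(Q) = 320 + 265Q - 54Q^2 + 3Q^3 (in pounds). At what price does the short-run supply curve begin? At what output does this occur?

The shutdown price is the minimum of AVC. VC = 265Q - 54Q^2 + 3Q^3, so AVC = 265 - 54Q + 3Q^2.
At the minimum of AVC, MC = AVC. MC = 265 - 108Q + 9Q^2; setting MC = AVC gives 6Q^2 - 54Q = 0, so Q = 9. min AVC = 22.
For P < £22 the firm produces nothing.

£22 per unit, at Q = 9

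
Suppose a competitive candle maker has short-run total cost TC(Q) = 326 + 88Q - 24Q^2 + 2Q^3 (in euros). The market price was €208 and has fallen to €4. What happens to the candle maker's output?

MC = 88 - 48Q + 6Q^2; the shutdown threshold is min AVC = €16 (at Q = 6).
At P = €208 ≥ min AVC, set P = MC on the rising branch: Q = 10.
At P = €4 < min AVC = €16, price no longer covers variable cost at any output, so the firm shuts down: Q = 0.

Output falls from 10 to 0 (the firm shuts down)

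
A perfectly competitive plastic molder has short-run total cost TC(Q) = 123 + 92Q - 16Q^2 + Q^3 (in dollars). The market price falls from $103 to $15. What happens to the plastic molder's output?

AVC = 92 - 16Q + Q^2, minimized at Q = 8 where min AVC = $28. MC = 92 - 32Q + 3Q^2.
At P = $103 ≥ min AVC, set P = MC on the rising branch: Q = 11.
At P = $15 < min AVC = $28, price no longer covers variable cost at any output, so the firm shuts down: Q = 0.

Output falls from 11 to 0 (the firm shuts down)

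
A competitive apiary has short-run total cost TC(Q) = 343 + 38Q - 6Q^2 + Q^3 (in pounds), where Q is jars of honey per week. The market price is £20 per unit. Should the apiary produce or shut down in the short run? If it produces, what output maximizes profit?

From TC, MC = TC'(Q) = 38 - 12Q + 3Q^2 and AVC = VC/Q = 38 - 6Q + Q^2.
The AVC parabola has its vertex at Q = 6/2 = 3, where AVC = 38 - 6·3 + 3^2 = £29.
P = £20 lies below min AVC = £29; no output level covers variable cost.
Best response: produce nothing and absorb the £343 fixed cost.

Shut down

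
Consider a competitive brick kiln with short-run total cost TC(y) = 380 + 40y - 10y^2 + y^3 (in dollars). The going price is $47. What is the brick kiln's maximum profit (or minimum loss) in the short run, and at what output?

Profit = -$184 at y = 7

AVC = 40 - 10y + y^2; min AVC = $15 at y = 5. Since P = $47 ≥ min AVC, the firm produces.
With MC = 40 - 20y + 3y^2, P = MC on the upward-sloping part at y* = 7.
TR = 47·7 = 329. TC = 380 + 133 = 513. Profit = 329 − 513 = -$184.
Shutting down would mean losing the fixed cost of $380, so operating at a loss of $184 is better by $196.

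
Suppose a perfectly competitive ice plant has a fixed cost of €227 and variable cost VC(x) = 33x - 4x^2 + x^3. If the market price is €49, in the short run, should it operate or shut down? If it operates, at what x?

Produce at x = 4

From TC, MC = TC'(x) = 33 - 8x + 3x^2 and AVC = VC/x = 33 - 4x + x^2.
The AVC parabola has its vertex at x = 4/2 = 2, where AVC = 33 - 4·2 + 2^2 = €29.
Because €49 ≥ €29, revenue can cover variable cost; the firm operates.
P = MC gives -16 - 8x + 3x^2 = 0, with roots -4/3 and 4. Take the larger (rising MC): x* = 4.
Check: AVC at x = 4 is €33 ≤ P, so revenue covers variable cost.
Profit = P·x − TC = 49·4 − 359 = -€163, a loss, but smaller than the €227 fixed cost the firm would lose by shutting down.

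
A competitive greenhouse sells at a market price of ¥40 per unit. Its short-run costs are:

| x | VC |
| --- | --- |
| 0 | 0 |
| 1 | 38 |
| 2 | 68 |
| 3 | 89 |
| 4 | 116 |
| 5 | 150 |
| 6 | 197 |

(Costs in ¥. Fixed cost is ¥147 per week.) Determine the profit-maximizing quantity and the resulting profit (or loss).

x = 5; profit = -¥97

Profit at each row (π = 40x − TC): x=0: -147; x=1: -145; x=2: -135; x=3: -116; x=4: -103; x=5: -97; x=6: -104.
Profit is maximized at x = 5. AVC there is 150/5 = ¥30 ≤ P, so producing beats shutting down (which would give -¥147).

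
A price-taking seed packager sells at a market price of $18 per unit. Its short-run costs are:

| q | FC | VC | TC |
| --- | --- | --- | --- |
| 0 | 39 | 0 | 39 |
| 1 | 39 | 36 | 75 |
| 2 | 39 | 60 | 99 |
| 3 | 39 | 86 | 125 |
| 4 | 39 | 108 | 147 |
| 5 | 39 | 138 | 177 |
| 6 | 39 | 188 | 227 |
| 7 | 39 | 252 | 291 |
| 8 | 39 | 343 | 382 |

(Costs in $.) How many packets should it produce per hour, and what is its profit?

q = 0 (shut down); profit = -$39

Compute π = P·q − TC at each output: q=0: -39; q=1: -57; q=2: -63; q=3: -71; q=4: -75; q=5: -87; q=6: -119; q=7: -165; q=8: -238.
Profit is highest at q = 0. Equivalently, the lowest AVC in the table is 108/4 ≈ $27 at q = 4, and P = $18 falls below it — price never covers variable cost, so the firm shuts down and loses only its fixed cost.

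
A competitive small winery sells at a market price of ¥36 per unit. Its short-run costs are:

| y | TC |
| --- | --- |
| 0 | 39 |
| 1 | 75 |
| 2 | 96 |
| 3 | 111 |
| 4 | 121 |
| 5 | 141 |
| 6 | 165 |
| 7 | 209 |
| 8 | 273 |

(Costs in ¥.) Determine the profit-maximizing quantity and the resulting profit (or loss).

Tabulate TR − TC: y=0: -39; y=1: -39; y=2: -24; y=3: -3; y=4: 23; y=5: 39; y=6: 51; y=7: 43; y=8: 15.
Profit is maximized at y = 6. AVC there is 126/6 = ¥21 ≤ P, so producing beats shutting down (which would give -¥39).

y = 6; profit = ¥51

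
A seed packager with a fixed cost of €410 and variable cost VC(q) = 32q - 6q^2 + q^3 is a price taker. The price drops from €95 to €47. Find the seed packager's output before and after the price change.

Output falls from 7 to 5

AVC = 32 - 6q + q^2, minimized at q = 3 where min AVC = €23. MC = 32 - 12q + 3q^2.
At P = €95 ≥ min AVC, set P = MC on the rising branch: q = 7.
At P = €47 ≥ min AVC, set P = MC: q = 5. The firm stays open but cuts output.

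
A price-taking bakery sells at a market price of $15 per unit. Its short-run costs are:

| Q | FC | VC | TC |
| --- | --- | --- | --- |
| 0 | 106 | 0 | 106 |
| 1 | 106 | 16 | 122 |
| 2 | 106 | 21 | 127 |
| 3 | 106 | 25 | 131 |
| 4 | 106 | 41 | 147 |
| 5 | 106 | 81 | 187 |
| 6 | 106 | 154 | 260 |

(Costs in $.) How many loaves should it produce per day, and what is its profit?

Profit at each row (π = 15Q − TC): Q=0: -106; Q=1: -107; Q=2: -97; Q=3: -86; Q=4: -87; Q=5: -112; Q=6: -170.
Profit is maximized at Q = 3. AVC there is 25/3 = $8.33 ≤ P, so producing beats shutting down (which would give -$106).

Q = 3; profit = -$86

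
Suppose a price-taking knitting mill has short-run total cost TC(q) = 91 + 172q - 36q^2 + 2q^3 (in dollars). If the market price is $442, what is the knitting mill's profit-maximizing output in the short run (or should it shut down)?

Produce at q = 15

Strip out fixed cost: VC = 172q - 36q^2 + 2q^3. Then AVC = 172 - 36q + 2q^2 and MC = 172 - 72q + 6q^2.
The AVC parabola has its vertex at q = 36/4 = 9, where AVC = 172 - 36·9 + 2·9^2 = $10.
Since P = $442 ≥ min AVC = $10, price covers variable cost and the firm should produce.
Set P = MC: 442 = 172 - 72q + 6q^2 → -270 - 72q + 6q^2 = 0. The roots are q = -3 and q = 15; the profit-maximizing output is on the rising part of MC, so q* = 15.
Check: AVC at q = 15 is $82 ≤ P, so revenue covers variable cost.
Profit = P·q − TC = 442·15 − 1321 = $5309.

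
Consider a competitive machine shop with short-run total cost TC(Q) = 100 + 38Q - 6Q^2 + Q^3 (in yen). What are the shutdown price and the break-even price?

AVC = 38 - 6Q + Q^2; minimized at Q = 3, giving min AVC = ¥29. That is the shutdown price.
ATC = 100/Q + 38 - 6Q + Q^2. Setting dATC/dQ = −100/Q^2 − 6 + 2Q = 0 gives Q = 5 (since 2·5^3 − 6·5^2 = 100).
min ATC = 100/5 + 38 − 6·5 + 5^2 = ¥53. That is the break-even price.
Between these two prices the firm operates at a loss; above ¥53 it earns a profit.

Shutdown price = ¥29; break-even price = ¥53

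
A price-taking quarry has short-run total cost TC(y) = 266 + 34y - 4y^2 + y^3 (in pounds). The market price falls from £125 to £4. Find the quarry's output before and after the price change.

Output falls from 7 to 0 (the firm shuts down)

MC = 34 - 8y + 3y^2; the shutdown threshold is min AVC = £30 (at y = 2).
At P = £125 ≥ min AVC, set P = MC on the rising branch: y = 7.
At P = £4 < min AVC = £30, price no longer covers variable cost at any output, so the firm shuts down: y = 0.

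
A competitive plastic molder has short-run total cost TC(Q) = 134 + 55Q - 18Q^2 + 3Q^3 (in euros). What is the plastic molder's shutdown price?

Short-run supply begins at min AVC. From VC = 55Q - 18Q^2 + 3Q^3, AVC = 55 - 18Q + 3Q^2.
At the minimum of AVC, MC = AVC. MC = 55 - 36Q + 9Q^2; setting MC = AVC gives 6Q^2 - 18Q = 0, so Q = 3. min AVC = 28.
So the shutdown price is €28.

€28 per unit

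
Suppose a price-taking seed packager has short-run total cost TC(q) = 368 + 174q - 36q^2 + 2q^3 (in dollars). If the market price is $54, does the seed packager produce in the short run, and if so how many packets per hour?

Strip out fixed cost: VC = 174q - 36q^2 + 2q^3. Then AVC = 174 - 36q + 2q^2 and MC = 174 - 72q + 6q^2.
AVC hits its minimum where MC = AVC, at q = 9, giving min AVC = 174 - 36·9 + 2·9^2 = $12.
P = $54 exceeds min AVC = $12, so the firm stays open.
Solving P = MC: 120 - 72q + 6q^2 = 0 ⇒ q = 2 or 10. On the upward-sloping branch, q* = 10.
Check: AVC at q = 10 is $14 ≤ P, so revenue covers variable cost.
Profit = P·q − TC = 54·10 − 508 = $32.

Produce at q = 10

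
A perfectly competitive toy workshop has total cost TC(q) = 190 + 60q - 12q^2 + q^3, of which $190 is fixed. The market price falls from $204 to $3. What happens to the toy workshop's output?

MC = 60 - 24q + 3q^2; the shutdown threshold is min AVC = $24 (at q = 6).
At P = $204 ≥ min AVC, set P = MC on the rising branch: q = 12.
At P = $3 < min AVC = $24, price no longer covers variable cost at any output, so the firm shuts down: q = 0.

Output falls from 12 to 0 (the firm shuts down)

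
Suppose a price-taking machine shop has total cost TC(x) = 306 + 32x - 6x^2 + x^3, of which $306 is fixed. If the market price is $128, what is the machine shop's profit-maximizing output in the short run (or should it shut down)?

Produce at x = 8

Variable cost is VC = 32x - 6x^2 + x^3, so AVC = VC/x = 32 - 6x + x^2 and MC = dTC/dx = 32 - 12x + 3x^2.
AVC hits its minimum where MC = AVC, at x = 3, giving min AVC = 32 - 6·3 + 3^2 = $23.
Since P = $128 ≥ min AVC = $23, price covers variable cost and the firm should produce.
Solving P = MC: -96 - 12x + 3x^2 = 0 ⇒ x = -4 or 8. On the upward-sloping branch, x* = 8.
Check: AVC at x = 8 is $48 ≤ P, so revenue covers variable cost.
Profit = P·x − TC = 128·8 − 690 = $334.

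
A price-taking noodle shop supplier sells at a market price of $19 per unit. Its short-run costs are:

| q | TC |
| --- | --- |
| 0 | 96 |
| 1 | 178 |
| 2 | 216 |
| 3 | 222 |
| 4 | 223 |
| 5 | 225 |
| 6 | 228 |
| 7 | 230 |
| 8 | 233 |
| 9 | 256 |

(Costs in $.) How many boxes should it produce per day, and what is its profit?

Compute π = P·q − TC at each output: q=0: -96; q=1: -159; q=2: -178; q=3: -165; q=4: -147; q=5: -130; q=6: -114; q=7: -97; q=8: -81; q=9: -85.
Profit is maximized at q = 8. AVC there is 137/8 = $17.12 ≤ P, so producing beats shutting down (which would give -$96).

q = 8; profit = -$81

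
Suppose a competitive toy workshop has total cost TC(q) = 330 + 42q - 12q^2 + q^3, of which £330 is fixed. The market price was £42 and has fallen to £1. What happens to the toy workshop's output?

Output falls from 8 to 0 (the firm shuts down)

MC = 42 - 24q + 3q^2; the shutdown threshold is min AVC = £6 (at q = 6).
At P = £42 ≥ min AVC, set P = MC on the rising branch: q = 8.
At P = £1 < min AVC = £6, price no longer covers variable cost at any output, so the firm shuts down: q = 0.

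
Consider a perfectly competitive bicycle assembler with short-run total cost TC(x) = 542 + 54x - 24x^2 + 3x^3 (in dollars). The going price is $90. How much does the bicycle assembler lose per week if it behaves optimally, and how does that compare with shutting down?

AVC = 54 - 24x + 3x^2 has its minimum $6 at x = 4; price $90 clears that bar, so the firm operates.
With MC = 54 - 48x + 9x^2, P = MC on the upward-sloping part at x* = 6.
TR = 90·6 = 540. TC = 542 + 108 = 650. Profit = 540 − 650 = -$110.
Shutting down would mean losing the fixed cost of $542, so operating at a loss of $110 is better by $432.

Profit = -$110 at x = 6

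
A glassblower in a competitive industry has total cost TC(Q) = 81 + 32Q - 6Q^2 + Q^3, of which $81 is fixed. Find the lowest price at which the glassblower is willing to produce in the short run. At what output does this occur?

$23 per unit, at Q = 3

The shutdown price is the minimum of AVC. VC = 32Q - 6Q^2 + Q^3, so AVC = 32 - 6Q + Q^2.
At the minimum of AVC, MC = AVC. MC = 32 - 12Q + 3Q^2; setting MC = AVC gives 2Q^2 - 6Q = 0, so Q = 3. min AVC = 23.
So the shutdown price is $23.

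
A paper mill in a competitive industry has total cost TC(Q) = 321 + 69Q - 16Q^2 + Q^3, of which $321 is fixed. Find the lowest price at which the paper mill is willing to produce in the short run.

$5 per unit

The shutdown price is the minimum of AVC. VC = 69Q - 16Q^2 + Q^3, so AVC = 69 - 16Q + Q^2.
dAVC/dQ = -16 + 2Q = 0 gives Q = 8. min AVC = 69 - 16·8 + 8^2 = 5.
For P < $5 the firm produces nothing.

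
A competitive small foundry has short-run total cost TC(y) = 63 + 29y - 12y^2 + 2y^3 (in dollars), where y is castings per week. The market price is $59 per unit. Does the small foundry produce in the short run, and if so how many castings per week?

Strip out fixed cost: VC = 29y - 12y^2 + 2y^3. Then AVC = 29 - 12y + 2y^2 and MC = 29 - 24y + 6y^2.
The AVC parabola has its vertex at y = 12/4 = 3, where AVC = 29 - 12·3 + 2·3^2 = $11.
Because $59 ≥ $11, revenue can cover variable cost; the firm operates.
P = MC gives -30 - 24y + 6y^2 = 0, with roots -1 and 5. Take the larger (rising MC): y* = 5.
Check: AVC at y = 5 is $19 ≤ P, so revenue covers variable cost.
Profit = P·y − TC = 59·5 − 158 = $137.

Produce at y = 5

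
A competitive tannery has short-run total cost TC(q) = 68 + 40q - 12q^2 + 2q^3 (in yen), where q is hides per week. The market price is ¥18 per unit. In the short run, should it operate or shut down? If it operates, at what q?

Variable cost is VC = 40q - 12q^2 + 2q^3, so AVC = VC/q = 40 - 12q + 2q^2 and MC = dTC/dq = 40 - 24q + 6q^2.
The AVC parabola has its vertex at q = 12/4 = 3, where AVC = 40 - 12·3 + 2·3^2 = ¥22.
P = ¥18 lies below min AVC = ¥22; no output level covers variable cost.
Shutting down limits the loss to fixed cost, ¥68.

Shut down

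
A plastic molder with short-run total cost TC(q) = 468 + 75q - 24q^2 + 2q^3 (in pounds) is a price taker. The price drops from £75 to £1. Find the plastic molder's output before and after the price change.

Output falls from 8 to 0 (the firm shuts down)

AVC = 75 - 24q + 2q^2, minimized at q = 6 where min AVC = £3. MC = 75 - 48q + 6q^2.
At P = £75 ≥ min AVC, set P = MC on the rising branch: q = 8.
At P = £1 < min AVC = £3, price no longer covers variable cost at any output, so the firm shuts down: q = 0.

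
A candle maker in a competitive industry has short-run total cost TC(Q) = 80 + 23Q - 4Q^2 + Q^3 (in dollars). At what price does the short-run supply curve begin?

$19 per unit

The shutdown price is the minimum of AVC. VC = 23Q - 4Q^2 + Q^3, so AVC = 23 - 4Q + Q^2.
At the minimum of AVC, MC = AVC. MC = 23 - 8Q + 3Q^2; setting MC = AVC gives 2Q^2 - 4Q = 0, so Q = 2. min AVC = 19.
For P < $19 the firm produces nothing.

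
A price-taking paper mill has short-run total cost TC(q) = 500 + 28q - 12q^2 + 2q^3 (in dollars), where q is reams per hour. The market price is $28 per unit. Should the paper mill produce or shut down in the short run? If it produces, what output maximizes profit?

Produce at q = 4

From TC, MC = TC'(q) = 28 - 24q + 6q^2 and AVC = VC/q = 28 - 12q + 2q^2.
AVC hits its minimum where MC = AVC, at q = 3, giving min AVC = 28 - 12·3 + 2·3^2 = $10.
P = $28 exceeds min AVC = $10, so the firm stays open.
P = MC gives -24q + 6q^2 = 0, with roots 0 and 4. Take the larger (rising MC): q* = 4.
Check: AVC at q = 4 is $12 ≤ P, so revenue covers variable cost.
Profit = P·q − TC = 28·4 − 548 = -$436, a loss, but smaller than the $500 fixed cost the firm would lose by shutting down.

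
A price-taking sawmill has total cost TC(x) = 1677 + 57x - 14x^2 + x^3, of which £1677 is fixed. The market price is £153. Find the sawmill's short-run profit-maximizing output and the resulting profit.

Profit = -£237 at x = 12

AVC = 57 - 14x + x^2; min AVC = £8 at x = 7. Since P = £153 ≥ min AVC, the firm produces.
MC = 57 - 28x + 3x^2. Setting P = MC and taking the root on the rising branch gives x* = 12.
TR = 153·12 = 1836. TC = 1677 + 396 = 2073. Profit = 1836 − 2073 = -£237.
By producing, the firm covers all variable cost plus £1440 of fixed cost; shutting down would lose the full £1677.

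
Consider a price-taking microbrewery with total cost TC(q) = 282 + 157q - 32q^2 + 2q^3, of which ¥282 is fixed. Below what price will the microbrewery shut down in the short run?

¥29 per unit

The firm shuts down when price falls below the minimum of average variable cost. AVC = VC/q = 157 - 32q + 2q^2.
At the minimum of AVC, MC = AVC. MC = 157 - 64q + 6q^2; setting MC = AVC gives 4q^2 - 32q = 0, so q = 8. min AVC = 29.
So the shutdown price is ¥29.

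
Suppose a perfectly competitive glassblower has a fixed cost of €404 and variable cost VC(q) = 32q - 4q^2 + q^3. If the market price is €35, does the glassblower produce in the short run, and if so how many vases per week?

Strip out fixed cost: VC = 32q - 4q^2 + q^3. Then AVC = 32 - 4q + q^2 and MC = 32 - 8q + 3q^2.
The AVC parabola has its vertex at q = 4/2 = 2, where AVC = 32 - 4·2 + 2^2 = €28.
P = €35 exceeds min AVC = €28, so the firm stays open.
Solving P = MC: -3 - 8q + 3q^2 = 0 ⇒ q = -1/3 or 3. On the upward-sloping branch, q* = 3.
Check: AVC at q = 3 is €29 ≤ P, so revenue covers variable cost.
Profit = P·q − TC = 35·3 − 491 = -€386, a loss, but smaller than the €404 fixed cost the firm would lose by shutting down.

Produce at q = 3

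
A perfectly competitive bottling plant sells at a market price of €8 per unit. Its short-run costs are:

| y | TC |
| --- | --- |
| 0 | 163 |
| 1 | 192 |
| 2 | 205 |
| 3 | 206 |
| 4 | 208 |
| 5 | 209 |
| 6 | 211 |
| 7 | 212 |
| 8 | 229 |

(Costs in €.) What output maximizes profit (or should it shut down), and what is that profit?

Compute π = P·y − TC at each output: y=0: -163; y=1: -184; y=2: -189; y=3: -182; y=4: -176; y=5: -169; y=6: -163; y=7: -156; y=8: -165.
Profit is maximized at y = 7. AVC there is 49/7 = €7 ≤ P, so producing beats shutting down (which would give -€163).

y = 7; profit = -€156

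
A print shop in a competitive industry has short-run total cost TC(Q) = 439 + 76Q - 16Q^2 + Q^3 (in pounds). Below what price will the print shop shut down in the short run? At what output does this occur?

£12 per unit, at Q = 8

Short-run supply begins at min AVC. From VC = 76Q - 16Q^2 + Q^3, AVC = 76 - 16Q + Q^2.
dAVC/dQ = -16 + 2Q = 0 gives Q = 8. min AVC = 76 - 16·8 + 8^2 = 12.
So the shutdown price is £12.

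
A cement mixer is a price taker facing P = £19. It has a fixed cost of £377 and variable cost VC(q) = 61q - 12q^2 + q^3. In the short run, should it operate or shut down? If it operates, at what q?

Shut down

Strip out fixed cost: VC = 61q - 12q^2 + q^3. Then AVC = 61 - 12q + q^2 and MC = 61 - 24q + 3q^2.
AVC hits its minimum where MC = AVC, at q = 6, giving min AVC = 61 - 12·6 + 6^2 = £25.
Since P = £19 < min AVC = £25, price fails to cover variable cost at any output.
Best response: produce nothing and absorb the £377 fixed cost.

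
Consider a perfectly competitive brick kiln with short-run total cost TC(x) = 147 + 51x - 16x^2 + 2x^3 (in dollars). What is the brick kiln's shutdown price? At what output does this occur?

The shutdown price is the minimum of AVC. VC = 51x - 16x^2 + 2x^3, so AVC = 51 - 16x + 2x^2.
At the minimum of AVC, MC = AVC. MC = 51 - 32x + 6x^2; setting MC = AVC gives 4x^2 - 16x = 0, so x = 4. min AVC = 19.
The firm shuts down for any P below $19.

$19 per unit, at x = 4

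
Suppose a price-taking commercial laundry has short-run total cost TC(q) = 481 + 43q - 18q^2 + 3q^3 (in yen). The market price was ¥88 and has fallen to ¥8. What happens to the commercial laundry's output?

MC = 43 - 36q + 9q^2; the shutdown threshold is min AVC = ¥16 (at q = 3).
At P = ¥88 ≥ min AVC, set P = MC on the rising branch: q = 5.
At P = ¥8 < min AVC = ¥16, price no longer covers variable cost at any output, so the firm shuts down: q = 0.

Output falls from 5 to 0 (the firm shuts down)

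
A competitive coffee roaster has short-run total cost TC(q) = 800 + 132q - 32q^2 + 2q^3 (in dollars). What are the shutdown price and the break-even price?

Shutdown price = $4; break-even price = $92

Shutdown price = min AVC. AVC = 132 - 32q + 2q^2, with vertex at q = 8 and minimum $4.
ATC = 800/q + 132 - 32q + 2q^2. Setting dATC/dq = −800/q^2 − 32 + 4q = 0 gives q = 10 (since 4·10^3 − 32·10^2 = 800).
min ATC = 800/10 + 132 − 32·10 + 2·10^2 = $92. That is the break-even price.
Between these two prices the firm operates at a loss; above $92 it earns a profit.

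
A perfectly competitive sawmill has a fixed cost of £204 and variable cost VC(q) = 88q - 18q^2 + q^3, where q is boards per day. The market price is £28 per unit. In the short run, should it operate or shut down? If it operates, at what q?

Strip out fixed cost: VC = 88q - 18q^2 + q^3. Then AVC = 88 - 18q + q^2 and MC = 88 - 36q + 3q^2.
AVC is minimized where dAVC/dq = -18 + 2q = 0, at q = 9; min AVC = 88 - 18·9 + 9^2 = £7.
Since P = £28 ≥ min AVC = £7, price covers variable cost and the firm should produce.
Set P = MC: 28 = 88 - 36q + 3q^2 → 60 - 36q + 3q^2 = 0. The roots are q = 2 and q = 10; the profit-maximizing output is on the rising part of MC, so q* = 10.
Check: AVC at q = 10 is £8 ≤ P, so revenue covers variable cost.
Profit = P·q − TC = 28·10 − 284 = -£4, a loss, but smaller than the £204 fixed cost the firm would lose by shutting down.

Produce at q = 10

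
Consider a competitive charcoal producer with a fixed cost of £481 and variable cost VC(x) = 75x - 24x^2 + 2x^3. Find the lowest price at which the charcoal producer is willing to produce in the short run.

Short-run supply begins at min AVC. From VC = 75x - 24x^2 + 2x^3, AVC = 75 - 24x + 2x^2.
dAVC/dx = -24 + 4x = 0 gives x = 6. min AVC = 75 - 24·6 + 2·6^2 = 3.
For P < £3 the firm produces nothing.

£3 per unit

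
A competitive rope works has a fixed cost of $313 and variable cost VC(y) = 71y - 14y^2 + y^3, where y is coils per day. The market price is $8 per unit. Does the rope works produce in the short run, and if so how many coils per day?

From TC, MC = TC'(y) = 71 - 28y + 3y^2 and AVC = VC/y = 71 - 14y + y^2.
AVC hits its minimum where MC = AVC, at y = 7, giving min AVC = 71 - 14·7 + 7^2 = $22.
Since P = $8 < min AVC = $22, price fails to cover variable cost at any output.
Best response: produce nothing and absorb the $313 fixed cost.

Shut down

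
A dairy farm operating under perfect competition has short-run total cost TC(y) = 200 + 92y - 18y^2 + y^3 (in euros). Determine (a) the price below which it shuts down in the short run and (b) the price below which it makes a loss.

AVC = 92 - 18y + y^2; minimized at y = 9, giving min AVC = €11. That is the shutdown price.
ATC = 200/y + 92 - 18y + y^2. Setting dATC/dy = −200/y^2 − 18 + 2y = 0 gives y = 10 (since 2·10^3 − 18·10^2 = 200).
min ATC = 200/10 + 92 − 18·10 + 10^2 = €32. That is the break-even price.
Between these two prices the firm operates at a loss; above €32 it earns a profit.

Shutdown price = €11; break-even price = €32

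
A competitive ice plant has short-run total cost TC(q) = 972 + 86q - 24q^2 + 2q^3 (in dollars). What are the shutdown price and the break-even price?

Shutdown price = min AVC. AVC = 86 - 24q + 2q^2, with vertex at q = 6 and minimum $14.
ATC = 972/q + 86 - 24q + 2q^2. Setting dATC/dq = −972/q^2 − 24 + 4q = 0 gives q = 9 (since 4·9^3 − 24·9^2 = 972).
min ATC = 972/9 + 86 − 24·9 + 2·9^2 = $140. That is the break-even price.
For $14 ≤ P < $140 the firm produces at a loss; below $14 it shuts down.

Shutdown price = $14; break-even price = $140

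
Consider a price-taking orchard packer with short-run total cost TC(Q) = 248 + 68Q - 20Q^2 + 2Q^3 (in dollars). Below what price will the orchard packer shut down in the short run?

Short-run supply begins at min AVC. From VC = 68Q - 20Q^2 + 2Q^3, AVC = 68 - 20Q + 2Q^2.
At the minimum of AVC, MC = AVC. MC = 68 - 40Q + 6Q^2; setting MC = AVC gives 4Q^2 - 20Q = 0, so Q = 5. min AVC = 18.
The firm shuts down for any P below $18.

$18 per unit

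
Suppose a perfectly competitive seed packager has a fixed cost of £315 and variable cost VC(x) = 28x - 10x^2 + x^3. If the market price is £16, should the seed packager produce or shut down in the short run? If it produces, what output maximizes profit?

Produce at x = 6

Strip out fixed cost: VC = 28x - 10x^2 + x^3. Then AVC = 28 - 10x + x^2 and MC = 28 - 20x + 3x^2.
The AVC parabola has its vertex at x = 10/2 = 5, where AVC = 28 - 10·5 + 5^2 = £3.
Since P = £16 ≥ min AVC = £3, price covers variable cost and the firm should produce.
Set P = MC: 16 = 28 - 20x + 3x^2 → 12 - 20x + 3x^2 = 0. The roots are x = 2/3 and x = 6; the profit-maximizing output is on the rising part of MC, so x* = 6.
Check: AVC at x = 6 is £4 ≤ P, so revenue covers variable cost.
Profit = P·x − TC = 16·6 − 339 = -£243, a loss, but smaller than the £315 fixed cost the firm would lose by shutting down.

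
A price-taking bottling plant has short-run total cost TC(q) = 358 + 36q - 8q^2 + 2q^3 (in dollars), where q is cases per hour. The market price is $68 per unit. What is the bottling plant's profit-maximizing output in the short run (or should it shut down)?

Variable cost is VC = 36q - 8q^2 + 2q^3, so AVC = VC/q = 36 - 8q + 2q^2 and MC = dTC/dq = 36 - 16q + 6q^2.
AVC is minimized where dAVC/dq = -8 + 4q = 0, at q = 2; min AVC = 36 - 8·2 + 2·2^2 = $28.
P = $68 exceeds min AVC = $28, so the firm stays open.
Set P = MC: 68 = 36 - 16q + 6q^2 → -32 - 16q + 6q^2 = 0. The roots are q = -4/3 and q = 4; the profit-maximizing output is on the rising part of MC, so q* = 4.
Check: AVC at q = 4 is $36 ≤ P, so revenue covers variable cost.
Profit = P·q − TC = 68·4 − 502 = -$230, a loss, but smaller than the $358 fixed cost the firm would lose by shutting down.

Produce at q = 4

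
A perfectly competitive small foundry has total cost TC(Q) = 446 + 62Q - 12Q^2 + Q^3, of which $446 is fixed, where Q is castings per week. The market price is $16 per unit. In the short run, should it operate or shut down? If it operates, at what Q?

Variable cost is VC = 62Q - 12Q^2 + Q^3, so AVC = VC/Q = 62 - 12Q + Q^2 and MC = dTC/dQ = 62 - 24Q + 3Q^2.
AVC hits its minimum where MC = AVC, at Q = 6, giving min AVC = 62 - 12·6 + 6^2 = $26.
Since P = $16 < min AVC = $26, price fails to cover variable cost at any output.
Best response: produce nothing and absorb the $446 fixed cost.

Shut down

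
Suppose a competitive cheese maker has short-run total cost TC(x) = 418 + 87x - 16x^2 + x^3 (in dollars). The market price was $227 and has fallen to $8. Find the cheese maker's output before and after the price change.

Output falls from 14 to 0 (the firm shuts down)

AVC = 87 - 16x + x^2, minimized at x = 8 where min AVC = $23. MC = 87 - 32x + 3x^2.
At P = $227 ≥ min AVC, set P = MC on the rising branch: x = 14.
At P = $8 < min AVC = $23, price no longer covers variable cost at any output, so the firm shuts down: x = 0.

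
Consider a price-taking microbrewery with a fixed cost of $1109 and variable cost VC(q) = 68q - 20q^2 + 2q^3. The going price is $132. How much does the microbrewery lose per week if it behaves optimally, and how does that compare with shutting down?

AVC = 68 - 20q + 2q^2 has its minimum $18 at q = 5; price $132 clears that bar, so the firm operates.
MC = 68 - 40q + 6q^2. Setting P = MC and taking the root on the rising branch gives q* = 8.
TR = 132·8 = 1056. TC = 1109 + 288 = 1397. Profit = 1056 − 1397 = -$341.
By producing, the firm covers all variable cost plus $768 of fixed cost; shutting down would lose the full $1109.

Profit = -$341 at q = 8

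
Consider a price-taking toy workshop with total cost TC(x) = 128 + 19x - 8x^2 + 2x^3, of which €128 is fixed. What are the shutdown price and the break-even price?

Shutdown price = €11; break-even price = €51

Shutdown price = min AVC. AVC = 19 - 8x + 2x^2, with vertex at x = 2 and minimum €11.
ATC = 128/x + 19 - 8x + 2x^2. Setting dATC/dx = −128/x^2 − 8 + 4x = 0 gives x = 4 (since 4·4^3 − 8·4^2 = 128).
min ATC = 128/4 + 19 − 8·4 + 2·4^2 = €51. That is the break-even price.
For €11 ≤ P < €51 the firm produces at a loss; below €11 it shuts down.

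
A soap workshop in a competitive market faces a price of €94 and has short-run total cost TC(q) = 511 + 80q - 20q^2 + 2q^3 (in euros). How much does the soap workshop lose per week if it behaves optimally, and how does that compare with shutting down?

Profit = -€119 at q = 7

AVC = 80 - 20q + 2q^2 has its minimum €30 at q = 5; price €94 clears that bar, so the firm operates.
With MC = 80 - 40q + 6q^2, P = MC on the upward-sloping part at q* = 7.
TR = 94·7 = 658. TC = 511 + 266 = 777. Profit = 658 − 777 = -€119.
That loss of €119 beats the €511 the firm would lose by shutting down; producing recovers €392 of fixed cost.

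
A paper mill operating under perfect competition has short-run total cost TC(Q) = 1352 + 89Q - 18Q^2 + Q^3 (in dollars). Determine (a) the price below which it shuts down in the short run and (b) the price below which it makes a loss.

Shutdown price = min AVC. AVC = 89 - 18Q + Q^2, with vertex at Q = 9 and minimum $8.
ATC = 1352/Q + 89 - 18Q + Q^2. Setting dATC/dQ = −1352/Q^2 − 18 + 2Q = 0 gives Q = 13 (since 2·13^3 − 18·13^2 = 1352).
min ATC = 1352/13 + 89 − 18·13 + 13^2 = $128. That is the break-even price.
Between these two prices the firm operates at a loss; above $128 it earns a profit.

Shutdown price = $8; break-even price = $128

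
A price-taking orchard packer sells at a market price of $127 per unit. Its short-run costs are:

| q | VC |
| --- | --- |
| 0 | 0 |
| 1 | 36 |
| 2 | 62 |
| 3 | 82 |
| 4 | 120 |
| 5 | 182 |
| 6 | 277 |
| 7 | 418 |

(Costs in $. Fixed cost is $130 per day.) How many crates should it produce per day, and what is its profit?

Tabulate TR − TC: q=0: -130; q=1: -39; q=2: 62; q=3: 169; q=4: 258; q=5: 323; q=6: 355; q=7: 341.
Profit is maximized at q = 6. AVC there is 277/6 = $46.17 ≤ P, so producing beats shutting down (which would give -$130).

q = 6; profit = $355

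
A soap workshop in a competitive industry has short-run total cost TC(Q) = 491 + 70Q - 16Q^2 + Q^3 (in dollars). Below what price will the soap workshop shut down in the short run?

$6 per unit

The shutdown price is the minimum of AVC. VC = 70Q - 16Q^2 + Q^3, so AVC = 70 - 16Q + Q^2.
dAVC/dQ = -16 + 2Q = 0 gives Q = 8. min AVC = 70 - 16·8 + 8^2 = 6.
The firm shuts down for any P below $6.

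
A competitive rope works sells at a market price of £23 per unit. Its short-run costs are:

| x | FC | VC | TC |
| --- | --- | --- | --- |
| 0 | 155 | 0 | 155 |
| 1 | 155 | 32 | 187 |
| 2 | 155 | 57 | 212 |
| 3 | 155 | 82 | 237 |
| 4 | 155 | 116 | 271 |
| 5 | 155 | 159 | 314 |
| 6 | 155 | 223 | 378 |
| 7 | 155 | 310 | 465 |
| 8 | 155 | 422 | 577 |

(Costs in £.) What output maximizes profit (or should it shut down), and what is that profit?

Profit at each row (π = 23x − TC): x=0: -155; x=1: -164; x=2: -166; x=3: -168; x=4: -179; x=5: -199; x=6: -240; x=7: -304; x=8: -393.
Profit is highest at x = 0. Equivalently, the lowest AVC in the table is 82/3 ≈ £27.33 at x = 3, and P = £23 falls below it — price never covers variable cost, so the firm shuts down and loses only its fixed cost.

x = 0 (shut down); profit = -£155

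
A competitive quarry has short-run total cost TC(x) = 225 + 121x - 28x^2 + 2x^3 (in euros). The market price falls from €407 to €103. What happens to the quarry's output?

MC = 121 - 56x + 6x^2; the shutdown threshold is min AVC = €23 (at x = 7).
With P = €407 above the shutdown price, P = MC gives x = 13.
At P = €103 ≥ min AVC, set P = MC: x = 9. The firm stays open but cuts output.

Output falls from 13 to 9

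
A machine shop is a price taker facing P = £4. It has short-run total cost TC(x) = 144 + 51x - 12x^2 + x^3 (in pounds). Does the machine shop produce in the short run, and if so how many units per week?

Shut down

Strip out fixed cost: VC = 51x - 12x^2 + x^3. Then AVC = 51 - 12x + x^2 and MC = 51 - 24x + 3x^2.
AVC is minimized where dAVC/dx = -12 + 2x = 0, at x = 6; min AVC = 51 - 12·6 + 6^2 = £15.
With P < min AVC (£4 < £15), every unit sold adds to the loss.
The firm minimizes its loss by shutting down and losing only its fixed cost of £144.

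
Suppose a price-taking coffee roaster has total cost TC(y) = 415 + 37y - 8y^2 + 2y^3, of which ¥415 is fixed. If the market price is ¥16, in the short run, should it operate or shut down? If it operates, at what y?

Shut down

Strip out fixed cost: VC = 37y - 8y^2 + 2y^3. Then AVC = 37 - 8y + 2y^2 and MC = 37 - 16y + 6y^2.
The AVC parabola has its vertex at y = 8/4 = 2, where AVC = 37 - 8·2 + 2·2^2 = ¥29.
Since P = ¥16 < min AVC = ¥29, price fails to cover variable cost at any output.
Shutting down limits the loss to fixed cost, ¥415.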